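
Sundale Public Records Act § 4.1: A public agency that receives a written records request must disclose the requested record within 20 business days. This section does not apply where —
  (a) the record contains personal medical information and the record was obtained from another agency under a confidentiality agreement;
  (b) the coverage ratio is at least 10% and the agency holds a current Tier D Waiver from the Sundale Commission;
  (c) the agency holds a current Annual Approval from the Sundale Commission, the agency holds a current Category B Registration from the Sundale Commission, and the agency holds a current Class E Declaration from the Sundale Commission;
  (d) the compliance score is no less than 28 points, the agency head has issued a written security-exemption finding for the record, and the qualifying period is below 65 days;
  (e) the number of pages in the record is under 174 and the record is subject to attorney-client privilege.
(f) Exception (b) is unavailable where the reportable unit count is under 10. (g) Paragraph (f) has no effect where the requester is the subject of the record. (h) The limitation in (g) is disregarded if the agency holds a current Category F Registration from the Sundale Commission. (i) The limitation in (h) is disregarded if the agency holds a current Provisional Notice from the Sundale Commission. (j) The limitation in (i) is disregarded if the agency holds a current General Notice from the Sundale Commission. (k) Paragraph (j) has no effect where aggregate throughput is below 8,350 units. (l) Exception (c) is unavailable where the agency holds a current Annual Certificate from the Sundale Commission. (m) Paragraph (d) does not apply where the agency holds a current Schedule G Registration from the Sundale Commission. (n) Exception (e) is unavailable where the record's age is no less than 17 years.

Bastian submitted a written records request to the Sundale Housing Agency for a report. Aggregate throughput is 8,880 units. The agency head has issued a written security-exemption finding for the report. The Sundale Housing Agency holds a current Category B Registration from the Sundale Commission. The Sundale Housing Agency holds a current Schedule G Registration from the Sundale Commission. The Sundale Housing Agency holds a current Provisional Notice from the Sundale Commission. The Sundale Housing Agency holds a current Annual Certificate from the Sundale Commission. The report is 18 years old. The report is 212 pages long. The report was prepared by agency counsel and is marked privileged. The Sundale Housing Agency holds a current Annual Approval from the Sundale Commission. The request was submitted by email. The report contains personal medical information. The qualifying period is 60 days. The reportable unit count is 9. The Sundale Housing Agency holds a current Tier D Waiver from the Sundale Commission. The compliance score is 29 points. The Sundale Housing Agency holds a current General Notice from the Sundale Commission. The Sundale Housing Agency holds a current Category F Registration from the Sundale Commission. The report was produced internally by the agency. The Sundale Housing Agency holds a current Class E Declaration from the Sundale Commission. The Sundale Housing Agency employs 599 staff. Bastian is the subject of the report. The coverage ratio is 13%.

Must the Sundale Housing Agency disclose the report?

Exception (a) requires that the record was obtained from another agency under a confidentiality agreement; but the report was produced internally, so (a) is unavailable.
Exception (b) is satisfied on its face — the coverage ratio is 13%, meeting the 10% threshold; a current Tier D Waiver is held. But: (f) operates — the reportable unit count is 9, under the 10 limit. (g) is triggered (Bastian is the subject of the report), but yields to (h): (h) operates — a current Category F Registration is held. (i) would limit (h) — a current Provisional Notice is held — but (j) sets (i) aside: (j) operates against (i): a current General Notice is held. (k) does not operate here (aggregate throughput is 8,880 units, not below 8,350 units), so (j) stands. Exception (b) does not apply.
All of (c)'s requirements are met (a current Annual Approval is held; a current Category B Registration is held; a current Class E Declaration is held). However, paragraph (l) must be considered: (l) is triggered — a current Annual Certificate is held. (c) is therefore removed.
Exception (d)'s conditions are all satisfied: the compliance score is 29 points, meeting the 28 points threshold; a written security-exemption finding has been issued; the qualifying period is 60 days, below the 65 days limit. Turning to paragraph (m): (m) applies — a current Schedule G Registration is held. (d) is therefore removed.
Exception (e) does not apply: the number of pages in the record is 212, not under 174.
No exception is made out. the Sundale Housing Agency falls within the general rule.

Yes — the Sundale Housing Agency must disclose the report.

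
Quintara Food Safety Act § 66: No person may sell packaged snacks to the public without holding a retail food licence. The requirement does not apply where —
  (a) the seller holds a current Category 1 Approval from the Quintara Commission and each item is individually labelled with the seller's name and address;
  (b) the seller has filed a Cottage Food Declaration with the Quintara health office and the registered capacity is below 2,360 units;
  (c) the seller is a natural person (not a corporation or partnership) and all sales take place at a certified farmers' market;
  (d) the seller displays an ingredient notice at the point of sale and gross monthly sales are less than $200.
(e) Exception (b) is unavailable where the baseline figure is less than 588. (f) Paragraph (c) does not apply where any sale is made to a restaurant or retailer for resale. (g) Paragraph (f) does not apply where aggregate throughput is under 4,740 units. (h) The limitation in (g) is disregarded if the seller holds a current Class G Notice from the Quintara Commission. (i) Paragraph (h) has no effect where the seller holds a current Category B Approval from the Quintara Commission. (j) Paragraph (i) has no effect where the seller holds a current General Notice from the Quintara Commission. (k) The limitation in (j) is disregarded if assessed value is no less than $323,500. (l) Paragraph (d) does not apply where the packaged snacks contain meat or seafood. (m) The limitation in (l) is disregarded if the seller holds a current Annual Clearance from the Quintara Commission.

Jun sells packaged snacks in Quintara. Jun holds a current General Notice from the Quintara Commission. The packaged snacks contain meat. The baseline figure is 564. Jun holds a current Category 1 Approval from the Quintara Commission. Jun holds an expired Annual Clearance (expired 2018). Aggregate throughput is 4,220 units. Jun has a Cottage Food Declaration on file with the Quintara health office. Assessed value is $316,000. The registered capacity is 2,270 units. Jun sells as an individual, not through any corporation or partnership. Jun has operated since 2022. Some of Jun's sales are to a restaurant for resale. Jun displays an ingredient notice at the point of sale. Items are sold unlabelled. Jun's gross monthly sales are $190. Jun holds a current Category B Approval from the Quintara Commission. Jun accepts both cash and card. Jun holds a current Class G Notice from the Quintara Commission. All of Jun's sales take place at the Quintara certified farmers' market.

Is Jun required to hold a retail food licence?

Yes — Jun must hold a retail food licence.

Exception (a) does not apply: items are sold unlabelled.
Exception (b): a Cottage Food Declaration is on file; the registered capacity is 2,270 units, below the 2,360 units limit — every condition holds. But applying paragraph (e): (e) operates against (b): the baseline figure is 564, less than the 588 limit. Exception (b) does not apply.
Exception (c)'s conditions are all satisfied: the seller is a natural person; all sales are at a certified farmers' market. Turning to paragraphs (f)–(k): (f) is engaged — some sales are to a restaurant for resale. (g) would limit (f) — aggregate throughput is 4,220 units, under the 4,740 units limit — but (h) sets (g) aside: (h) operates against (g): a current Class G Notice is held. (i) applies (a current Category B Approval is held), but is itself disapplied by (j): (j) is engaged — a current General Notice is held. (k) is inapplicable (assessed value is $316,000, short of $323,500), so (j) stands. So (c) is unavailable.
Exception (d) is satisfied on its face — an ingredient notice is displayed; gross monthly sales are $190, less than the $200 limit. But applying paragraphs (l)–(m): (l) operates against (d): the packaged snacks contain meat. (m) is not triggered (there is no Annual Clearance in force), so (l) stands. Exception (d) does not apply.
No exception displaces § 66.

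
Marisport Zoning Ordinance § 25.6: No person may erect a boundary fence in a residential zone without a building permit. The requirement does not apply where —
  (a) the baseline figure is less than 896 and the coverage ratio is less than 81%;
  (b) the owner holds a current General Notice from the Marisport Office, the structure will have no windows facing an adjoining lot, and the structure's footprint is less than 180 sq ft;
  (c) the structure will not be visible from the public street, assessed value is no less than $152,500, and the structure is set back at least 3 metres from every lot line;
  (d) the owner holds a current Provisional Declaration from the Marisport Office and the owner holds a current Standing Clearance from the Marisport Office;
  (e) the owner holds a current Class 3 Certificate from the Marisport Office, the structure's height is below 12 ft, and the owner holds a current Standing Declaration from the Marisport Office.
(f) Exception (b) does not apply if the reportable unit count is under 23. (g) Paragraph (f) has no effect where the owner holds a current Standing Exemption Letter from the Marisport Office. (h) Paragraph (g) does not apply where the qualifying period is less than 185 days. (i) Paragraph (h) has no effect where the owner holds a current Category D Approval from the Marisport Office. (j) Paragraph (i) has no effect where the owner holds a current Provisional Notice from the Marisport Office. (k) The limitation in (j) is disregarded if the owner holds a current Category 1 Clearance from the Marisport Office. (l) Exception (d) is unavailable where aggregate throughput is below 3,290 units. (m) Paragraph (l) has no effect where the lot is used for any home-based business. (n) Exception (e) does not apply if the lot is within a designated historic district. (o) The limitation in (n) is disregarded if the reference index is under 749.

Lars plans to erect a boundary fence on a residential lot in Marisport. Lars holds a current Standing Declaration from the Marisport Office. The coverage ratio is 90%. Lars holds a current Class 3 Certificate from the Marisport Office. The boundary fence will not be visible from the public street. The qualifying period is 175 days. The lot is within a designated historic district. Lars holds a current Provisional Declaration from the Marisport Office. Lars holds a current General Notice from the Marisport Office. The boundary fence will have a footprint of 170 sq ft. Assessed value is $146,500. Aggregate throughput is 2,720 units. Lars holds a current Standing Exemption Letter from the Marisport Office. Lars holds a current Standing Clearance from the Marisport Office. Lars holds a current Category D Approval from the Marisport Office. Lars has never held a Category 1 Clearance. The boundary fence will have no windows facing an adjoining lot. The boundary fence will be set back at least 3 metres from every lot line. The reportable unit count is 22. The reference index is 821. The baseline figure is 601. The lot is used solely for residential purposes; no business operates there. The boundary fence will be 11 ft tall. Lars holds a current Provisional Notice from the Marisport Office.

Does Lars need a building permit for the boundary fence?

Yes — Lars must obtain a building permit.

Exception (a) does not apply: the coverage ratio is 90%, not less than 81%.
Exception (b): a current General Notice is held; no windows face an adjoining lot; the structure's footprint is 170 sq ft, less than the 180 sq ft limit — every condition holds. However, paragraphs (f)–(k) must be considered: (f) is triggered — the reportable unit count is 22, under the 23 limit. (g) operates (a current Standing Exemption Letter is held), but is set aside by (h): (h) operates against (g): the qualifying period is 175 days, less than the 185 days limit. (i) would limit (h) — a current Category D Approval is held — but (j) sets (i) aside: (j) operates against (i): a current Provisional Notice is held. (k), which would lift (j), is not triggered — the Category 1 Clearance is not current. Exception (b) does not apply.
Exception (c) does not apply: assessed value is $146,500, short of $152,500.
All of (d)'s requirements are met (a current Provisional Declaration is held; a current Standing Clearance is held). Turning to paragraphs (l)–(m): (l) operates against (d): aggregate throughput is 2,720 units, below the 3,290 units limit. (m) is not engaged (the lot is solely residential), so (l) stands. (d) is therefore removed.
Exception (e)'s conditions are all satisfied: a current Class 3 Certificate is held; the structure's height is 11 ft, below the 12 ft limit; a current Standing Declaration is held. Turning to paragraphs (n)–(o): (n) operates against (e): the lot is in a historic district. (o) is inapplicable (the reference index is 821, not under 749), so (n) stands. (e) is therefore removed.
Every exception is unavailable, so the rule governs.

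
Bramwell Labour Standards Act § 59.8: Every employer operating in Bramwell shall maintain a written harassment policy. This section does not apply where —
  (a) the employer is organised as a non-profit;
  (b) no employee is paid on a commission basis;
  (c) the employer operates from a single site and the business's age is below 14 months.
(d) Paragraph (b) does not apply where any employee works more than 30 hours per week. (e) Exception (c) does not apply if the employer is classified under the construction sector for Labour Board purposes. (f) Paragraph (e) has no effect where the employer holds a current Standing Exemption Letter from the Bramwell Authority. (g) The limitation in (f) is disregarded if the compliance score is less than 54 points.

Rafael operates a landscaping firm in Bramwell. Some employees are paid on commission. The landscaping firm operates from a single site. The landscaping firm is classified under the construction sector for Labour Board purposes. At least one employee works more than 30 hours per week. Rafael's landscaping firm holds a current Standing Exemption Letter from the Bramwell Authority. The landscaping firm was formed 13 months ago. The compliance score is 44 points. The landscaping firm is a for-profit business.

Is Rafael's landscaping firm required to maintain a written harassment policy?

Exception (a) fails — the employer is for-profit.
Exception (b) requires that no employee is paid on a commission basis; but some employees are paid on commission, so (b) is unavailable.
All of (c)'s requirements are met (the employer operates from a single site; the business's age is 13 months, below the 14 months limit). Turning to paragraphs (e)–(g): (e) operates against (c): the landscaping firm is classified under the construction sector. (f) operates (a current Standing Exemption Letter is held), but is itself disapplied by (g): (g) operates — the compliance score is 44 points, less than the 54 points limit. Exception (c) does not apply.
None of the exceptions is available; § 59.8 applies in full.

Yes — Rafael's landscaping firm must maintain a written harassment policy.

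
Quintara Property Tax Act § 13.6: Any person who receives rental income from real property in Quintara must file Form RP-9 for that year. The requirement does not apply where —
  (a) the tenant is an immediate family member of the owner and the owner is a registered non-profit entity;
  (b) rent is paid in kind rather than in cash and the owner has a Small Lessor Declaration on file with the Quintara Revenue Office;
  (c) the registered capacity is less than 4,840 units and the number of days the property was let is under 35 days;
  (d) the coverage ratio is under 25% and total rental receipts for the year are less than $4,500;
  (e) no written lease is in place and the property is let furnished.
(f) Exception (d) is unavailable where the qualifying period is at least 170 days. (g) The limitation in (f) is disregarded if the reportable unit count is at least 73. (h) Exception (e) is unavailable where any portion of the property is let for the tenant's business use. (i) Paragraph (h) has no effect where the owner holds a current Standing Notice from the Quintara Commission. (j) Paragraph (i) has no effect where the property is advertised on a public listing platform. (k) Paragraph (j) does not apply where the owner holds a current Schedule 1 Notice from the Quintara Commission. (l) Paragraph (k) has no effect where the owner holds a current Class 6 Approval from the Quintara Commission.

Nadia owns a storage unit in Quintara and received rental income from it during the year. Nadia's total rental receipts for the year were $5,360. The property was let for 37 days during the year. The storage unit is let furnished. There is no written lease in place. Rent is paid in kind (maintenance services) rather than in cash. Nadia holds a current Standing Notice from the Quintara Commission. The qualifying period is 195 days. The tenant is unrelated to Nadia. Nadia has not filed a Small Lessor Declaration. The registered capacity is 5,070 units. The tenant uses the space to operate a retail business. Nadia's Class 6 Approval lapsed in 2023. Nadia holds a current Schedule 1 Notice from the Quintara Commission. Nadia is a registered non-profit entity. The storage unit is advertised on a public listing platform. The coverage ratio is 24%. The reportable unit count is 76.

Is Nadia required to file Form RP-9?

Exception (a) requires that the tenant is an immediate family member of the owner; but the tenant is unrelated to the owner, so (a) is unavailable.
Exception (b) requires that the owner has a Small Lessor Declaration on file with the Quintara Revenue Office; but no Small Lessor Declaration is on file, so (b) is unavailable.
Exception (c) fails — the registered capacity is 5,070 units, not less than 4,840 units.
Exception (d) requires that total rental receipts for the year are less than $4,500; but total rental receipts for the year are $5,360, not less than $4,500, so (d) is unavailable.
All of (e)'s requirements are met (there is no written lease; the property is let furnished). Applying paragraphs (h)–(l): (h) would limit (e) — the space is let for business use — but (i) sets (h) aside: (i) operates against (h): a current Standing Notice is held. (j) is engaged (the property is publicly advertised), but is itself disapplied by (k): (k) operates against (j): a current Schedule 1 Notice is held. (l) is inapplicable (the Class 6 Approval is not current), so (k) stands. (e) remains available.

No — exception (e) applies; Nadia is not required to file Form RP-9.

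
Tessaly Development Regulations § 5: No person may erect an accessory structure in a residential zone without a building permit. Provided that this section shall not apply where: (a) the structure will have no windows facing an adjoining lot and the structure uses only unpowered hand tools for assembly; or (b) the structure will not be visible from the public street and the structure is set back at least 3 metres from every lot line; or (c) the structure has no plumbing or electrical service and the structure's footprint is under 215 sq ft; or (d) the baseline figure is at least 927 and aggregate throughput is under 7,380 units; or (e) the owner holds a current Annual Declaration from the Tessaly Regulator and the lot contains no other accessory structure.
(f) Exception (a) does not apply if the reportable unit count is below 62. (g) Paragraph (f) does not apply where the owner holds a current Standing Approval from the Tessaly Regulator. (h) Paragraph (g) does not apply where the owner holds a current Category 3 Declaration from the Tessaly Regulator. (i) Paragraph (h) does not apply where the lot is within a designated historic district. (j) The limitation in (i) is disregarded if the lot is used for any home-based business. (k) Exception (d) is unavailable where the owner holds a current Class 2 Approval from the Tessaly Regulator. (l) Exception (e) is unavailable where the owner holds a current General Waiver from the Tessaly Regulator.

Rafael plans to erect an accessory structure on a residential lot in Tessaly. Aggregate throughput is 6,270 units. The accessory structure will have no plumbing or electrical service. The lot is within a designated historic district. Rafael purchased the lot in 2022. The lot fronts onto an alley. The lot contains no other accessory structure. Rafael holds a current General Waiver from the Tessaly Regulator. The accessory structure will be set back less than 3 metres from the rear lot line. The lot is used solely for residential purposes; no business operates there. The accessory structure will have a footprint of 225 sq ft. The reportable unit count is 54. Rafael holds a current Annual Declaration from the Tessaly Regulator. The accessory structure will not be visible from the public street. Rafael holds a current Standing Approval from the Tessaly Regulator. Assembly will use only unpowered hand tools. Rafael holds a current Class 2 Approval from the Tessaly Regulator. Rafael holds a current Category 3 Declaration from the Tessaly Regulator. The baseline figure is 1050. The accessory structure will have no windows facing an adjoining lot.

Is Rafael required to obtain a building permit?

No — exception (a) applies; Rafael does not need a building permit.

Exception (a): no windows face an adjoining lot; assembly uses only hand tools — every condition holds. Applying paragraphs (f)–(j): (f) is engaged (the reportable unit count is 54, below the 62 limit), but is displaced by (g): (g) operates — a current Standing Approval is held. (h) is triggered (a current Category 3 Declaration is held), but is set aside by (i): (i) applies — the lot is in a historic district. (j) does not operate here (the lot is solely residential), so (i) stands. So (a) applies.
Exception (b) does not apply: the rear setback is under 3 m.
Exception (c) fails — the structure's footprint is 225 sq ft, not under 215 sq ft.
Exception (d)'s conditions are all satisfied: the baseline figure is 1,050, meeting the 927 threshold; aggregate throughput is 6,270 units, under the 7,380 units limit. Turning to paragraph (k): (k) is triggered — a current Class 2 Approval is held. (d) is therefore removed.
Exception (e): a current Annual Declaration is held; the lot has no other accessory structure — every condition holds. But applying paragraph (l): (l) operates against (e): a current General Waiver is held. Exception (e) does not apply.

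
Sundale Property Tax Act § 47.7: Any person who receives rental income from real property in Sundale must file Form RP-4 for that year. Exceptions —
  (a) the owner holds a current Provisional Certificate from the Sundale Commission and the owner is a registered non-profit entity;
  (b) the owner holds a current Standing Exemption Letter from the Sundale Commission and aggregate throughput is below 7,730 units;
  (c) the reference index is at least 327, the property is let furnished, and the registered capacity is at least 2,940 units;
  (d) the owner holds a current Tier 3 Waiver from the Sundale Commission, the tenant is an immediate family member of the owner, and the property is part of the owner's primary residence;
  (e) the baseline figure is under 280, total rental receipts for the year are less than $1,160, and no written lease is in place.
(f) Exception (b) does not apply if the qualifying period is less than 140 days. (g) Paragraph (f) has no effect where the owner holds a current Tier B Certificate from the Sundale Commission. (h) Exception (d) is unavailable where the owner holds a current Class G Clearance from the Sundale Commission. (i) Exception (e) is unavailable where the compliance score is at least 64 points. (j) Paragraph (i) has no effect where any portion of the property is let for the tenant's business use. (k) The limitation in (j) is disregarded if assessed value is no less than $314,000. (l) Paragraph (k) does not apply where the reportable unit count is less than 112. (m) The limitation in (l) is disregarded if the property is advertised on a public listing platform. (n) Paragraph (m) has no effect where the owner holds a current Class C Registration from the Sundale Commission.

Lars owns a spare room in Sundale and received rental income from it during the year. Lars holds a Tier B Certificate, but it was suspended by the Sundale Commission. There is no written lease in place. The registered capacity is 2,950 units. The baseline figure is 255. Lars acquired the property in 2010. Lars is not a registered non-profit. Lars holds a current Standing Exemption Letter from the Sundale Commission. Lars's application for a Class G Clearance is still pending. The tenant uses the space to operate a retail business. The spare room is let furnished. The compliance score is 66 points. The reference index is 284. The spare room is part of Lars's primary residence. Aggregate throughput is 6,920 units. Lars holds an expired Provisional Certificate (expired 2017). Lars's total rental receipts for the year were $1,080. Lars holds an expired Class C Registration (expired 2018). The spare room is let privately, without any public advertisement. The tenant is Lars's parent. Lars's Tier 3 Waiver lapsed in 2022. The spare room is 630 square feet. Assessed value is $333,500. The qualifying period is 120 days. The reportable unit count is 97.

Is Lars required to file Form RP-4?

No — exception (e) applies; Lars is not required to file Form RP-4.

Exception (a) fails — there is no Provisional Certificate in force.
All of (b)'s requirements are met (a current Standing Exemption Letter is held; aggregate throughput is 6,920 units, below the 7,730 units limit). But applying paragraphs (f)–(g): (f) operates against (b): the qualifying period is 120 days, less than the 140 days limit. (g) does not operate here (no current Tier B Certificate is held), so (f) stands. Exception (b) does not apply.
Exception (c) requires that the reference index is at least 327; but the reference index is 284, short of 327, so (c) is unavailable.
Exception (d) does not apply: the Tier 3 Waiver is not current.
Exception (e): the baseline figure is 255, under the 280 limit; total rental receipts for the year are $1,080, less than the $1,160 limit; there is no written lease — every condition holds. Applying paragraphs (i)–(n): (i) would limit (e) — the compliance score is 66 points, meeting the 64 points threshold — but (j) sets (i) aside: (j) operates against (i): the space is let for business use. (k) would limit (j) — assessed value is $333,500, meeting the $314,000 threshold — but (l) sets (k) aside: (l) is triggered — the reportable unit count is 97, less than the 112 limit. (m), which would lift (l), is inapplicable — the property is let privately without advertisement. (e) remains available.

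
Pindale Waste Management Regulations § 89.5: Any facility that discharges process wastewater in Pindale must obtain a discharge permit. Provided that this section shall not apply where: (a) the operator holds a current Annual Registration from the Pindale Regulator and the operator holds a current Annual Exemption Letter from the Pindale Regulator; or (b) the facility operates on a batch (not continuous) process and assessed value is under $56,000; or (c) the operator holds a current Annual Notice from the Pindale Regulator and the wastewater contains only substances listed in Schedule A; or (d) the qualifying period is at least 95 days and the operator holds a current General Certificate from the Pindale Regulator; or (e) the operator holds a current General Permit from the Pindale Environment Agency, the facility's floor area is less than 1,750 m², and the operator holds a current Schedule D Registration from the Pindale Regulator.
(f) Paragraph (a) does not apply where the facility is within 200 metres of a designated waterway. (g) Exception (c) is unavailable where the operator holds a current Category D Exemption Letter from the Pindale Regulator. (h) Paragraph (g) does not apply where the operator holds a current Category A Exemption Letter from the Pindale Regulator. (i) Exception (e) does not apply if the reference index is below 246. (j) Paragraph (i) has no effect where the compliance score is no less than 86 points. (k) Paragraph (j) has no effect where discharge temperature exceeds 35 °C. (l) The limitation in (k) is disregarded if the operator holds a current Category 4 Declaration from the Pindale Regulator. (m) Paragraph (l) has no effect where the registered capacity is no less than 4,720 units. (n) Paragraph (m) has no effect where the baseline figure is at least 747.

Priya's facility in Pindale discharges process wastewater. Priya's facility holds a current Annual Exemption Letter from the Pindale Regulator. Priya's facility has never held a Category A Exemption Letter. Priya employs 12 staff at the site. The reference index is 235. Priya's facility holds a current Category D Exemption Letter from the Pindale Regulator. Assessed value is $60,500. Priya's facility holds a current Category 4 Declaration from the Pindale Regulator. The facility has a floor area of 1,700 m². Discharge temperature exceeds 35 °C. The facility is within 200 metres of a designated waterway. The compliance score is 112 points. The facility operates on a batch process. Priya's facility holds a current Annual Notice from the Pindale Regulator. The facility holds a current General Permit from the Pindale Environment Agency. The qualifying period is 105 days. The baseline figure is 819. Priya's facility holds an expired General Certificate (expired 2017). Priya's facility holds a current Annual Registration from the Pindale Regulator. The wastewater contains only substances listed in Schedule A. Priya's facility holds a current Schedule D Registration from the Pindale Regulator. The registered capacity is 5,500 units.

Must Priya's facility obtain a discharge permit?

No — exception (e) applies; Priya's facility is not required to obtain a discharge permit.

Exception (a) is satisfied on its face — a current Annual Registration is held; a current Annual Exemption Letter is held. Turning to paragraph (f): (f) operates against (a): the facility is within 200 m of a designated waterway. So (a) is unavailable.
Exception (b) requires that assessed value is under $56,000; but assessed value is $60,500, not under $56,000, so (b) is unavailable.
All of (c)'s requirements are met (a current Annual Notice is held; the wastewater is Schedule-A-only). Turning to paragraphs (g)–(h): (g) operates against (c): a current Category D Exemption Letter is held. (h), which would lift (g), does not operate here — no current Category A Exemption Letter is held. Exception (c) does not apply.
Exception (d) requires that the operator holds a current General Certificate from the Pindale Regulator; but there is no General Certificate in force, so (d) is unavailable.
All of (e)'s requirements are met (a current General Permit is held; the facility's floor area is 1,700 m², less than the 1,750 m² limit; a current Schedule D Registration is held). Under paragraphs (i)–(n): (i) is engaged (the reference index is 235, below the 246 limit), but is overridden by (j): (j) operates against (i): the compliance score is 112 points, meeting the 86 points threshold. (k) is triggered (discharge temperature exceeds 35 °C), but is overridden by (l): (l) is engaged — a current Category 4 Declaration is held. (m) applies (the registered capacity is 5,500 units, meeting the 4,720 units threshold), but is set aside by (n): (n) operates against (m): the baseline figure is 819, meeting the 747 threshold. Exception (e) stands.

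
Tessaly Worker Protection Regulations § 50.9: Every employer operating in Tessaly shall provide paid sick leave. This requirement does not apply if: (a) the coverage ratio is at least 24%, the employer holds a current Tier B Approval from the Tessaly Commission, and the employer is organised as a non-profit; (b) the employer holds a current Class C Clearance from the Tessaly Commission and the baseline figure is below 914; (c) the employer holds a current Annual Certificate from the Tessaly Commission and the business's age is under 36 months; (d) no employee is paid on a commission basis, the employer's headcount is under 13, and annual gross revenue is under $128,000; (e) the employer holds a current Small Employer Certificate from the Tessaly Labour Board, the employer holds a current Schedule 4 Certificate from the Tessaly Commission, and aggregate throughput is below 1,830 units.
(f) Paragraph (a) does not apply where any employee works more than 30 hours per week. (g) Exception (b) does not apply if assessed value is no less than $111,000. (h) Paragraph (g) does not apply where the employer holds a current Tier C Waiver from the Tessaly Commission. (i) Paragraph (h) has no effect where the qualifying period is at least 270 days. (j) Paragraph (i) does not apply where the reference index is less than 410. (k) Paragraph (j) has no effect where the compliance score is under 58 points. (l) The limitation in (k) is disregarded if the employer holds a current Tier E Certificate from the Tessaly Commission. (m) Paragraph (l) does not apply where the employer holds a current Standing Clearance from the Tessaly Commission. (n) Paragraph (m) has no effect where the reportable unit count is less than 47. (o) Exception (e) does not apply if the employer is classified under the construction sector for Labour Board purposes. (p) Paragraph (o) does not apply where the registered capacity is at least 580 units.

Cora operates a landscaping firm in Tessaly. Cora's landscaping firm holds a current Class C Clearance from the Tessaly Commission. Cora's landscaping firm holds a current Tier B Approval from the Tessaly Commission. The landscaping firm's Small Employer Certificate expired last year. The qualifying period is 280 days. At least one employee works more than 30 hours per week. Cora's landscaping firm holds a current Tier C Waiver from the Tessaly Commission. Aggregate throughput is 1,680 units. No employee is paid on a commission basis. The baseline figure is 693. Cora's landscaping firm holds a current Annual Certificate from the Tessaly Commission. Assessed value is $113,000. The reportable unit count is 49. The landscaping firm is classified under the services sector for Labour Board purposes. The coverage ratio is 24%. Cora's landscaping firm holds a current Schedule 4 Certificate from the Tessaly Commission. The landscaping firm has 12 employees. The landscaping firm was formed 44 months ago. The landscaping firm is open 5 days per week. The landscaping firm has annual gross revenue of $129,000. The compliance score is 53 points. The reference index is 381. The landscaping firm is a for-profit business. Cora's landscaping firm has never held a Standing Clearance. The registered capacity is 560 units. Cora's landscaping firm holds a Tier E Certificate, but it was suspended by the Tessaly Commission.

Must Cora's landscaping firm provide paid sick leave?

Exception (a) fails — the employer is for-profit.
All of (b)'s requirements are met (a current Class C Clearance is held; the baseline figure is 693, below the 914 limit). However, paragraphs (g)–(n) must be considered: (g) applies — assessed value is $113,000, meeting the $111,000 threshold. (h) operates (a current Tier C Waiver is held), but is overridden by (i): (i) is triggered — the qualifying period is 280 days, meeting the 270 days threshold. (j) is triggered (the reference index is 381, less than the 410 limit), but is displaced by (k): (k) operates against (j): the compliance score is 53 points, under the 58 points limit. (l) is not engaged (the Tier E Certificate is not current), so (k) stands. So (b) is unavailable.
Exception (c) requires that the business's age is under 36 months; but the business's age is 44 months, not under 36 months, so (c) is unavailable.
Exception (d) does not apply: annual gross revenue is $129,000, not under $128,000.
Exception (e) does not apply: the Small Employer Certificate has expired.
No exception displaces § 50.9.

Yes — Cora's landscaping firm must provide paid sick leave.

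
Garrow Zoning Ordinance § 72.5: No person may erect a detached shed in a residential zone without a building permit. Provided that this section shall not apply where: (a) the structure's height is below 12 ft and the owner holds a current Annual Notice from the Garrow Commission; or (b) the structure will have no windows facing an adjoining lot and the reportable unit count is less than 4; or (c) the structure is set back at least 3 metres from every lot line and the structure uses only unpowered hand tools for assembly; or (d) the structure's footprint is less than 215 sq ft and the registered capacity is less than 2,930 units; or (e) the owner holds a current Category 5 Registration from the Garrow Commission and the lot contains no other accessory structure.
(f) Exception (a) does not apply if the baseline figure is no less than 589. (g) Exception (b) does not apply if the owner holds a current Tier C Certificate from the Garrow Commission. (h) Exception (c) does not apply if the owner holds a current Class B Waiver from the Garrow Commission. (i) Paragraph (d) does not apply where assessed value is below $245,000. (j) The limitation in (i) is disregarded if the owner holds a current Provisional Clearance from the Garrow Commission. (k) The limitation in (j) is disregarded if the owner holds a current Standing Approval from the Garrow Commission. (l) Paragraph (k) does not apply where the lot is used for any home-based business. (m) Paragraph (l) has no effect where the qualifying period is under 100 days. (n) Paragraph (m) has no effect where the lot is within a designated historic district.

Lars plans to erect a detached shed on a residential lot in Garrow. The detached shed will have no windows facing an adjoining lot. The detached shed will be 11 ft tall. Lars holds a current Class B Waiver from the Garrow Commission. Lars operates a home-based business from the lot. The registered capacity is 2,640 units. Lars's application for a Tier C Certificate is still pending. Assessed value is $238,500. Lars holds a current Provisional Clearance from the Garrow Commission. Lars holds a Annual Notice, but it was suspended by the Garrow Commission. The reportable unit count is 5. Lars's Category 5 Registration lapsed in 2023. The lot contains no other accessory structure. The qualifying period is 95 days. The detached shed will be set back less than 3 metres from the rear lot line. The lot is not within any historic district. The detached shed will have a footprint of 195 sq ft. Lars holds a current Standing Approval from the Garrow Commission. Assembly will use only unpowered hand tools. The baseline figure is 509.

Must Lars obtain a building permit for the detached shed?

Exception (a) fails — no current Annual Notice is held.
Exception (b) fails — the reportable unit count is 5, not less than 4.
Exception (c) does not apply: the rear setback is under 3 m.
Exception (d)'s conditions are all satisfied: the structure's footprint is 195 sq ft, less than the 215 sq ft limit; the registered capacity is 2,640 units, less than the 2,930 units limit. But applying paragraphs (i)–(n): (i) operates against (d): assessed value is $238,500, below the $245,000 limit. (j) would limit (i) — a current Provisional Clearance is held — but (k) sets (j) aside: (k) is engaged — a current Standing Approval is held. (l) is triggered (a home-based business operates on the lot), but is set aside by (m): (m) is triggered — the qualifying period is 95 days, under the 100 days limit. (n) does not operate here (the lot is not in a historic district), so (m) stands. So (d) is unavailable.
Exception (e) does not apply: no current Category 5 Registration is held.
No exception applies. The general rule governs.

Yes — Lars must obtain a building permit.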